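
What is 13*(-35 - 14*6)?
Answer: -1547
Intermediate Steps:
13*(-35 - 14*6) = 13*(-35 - 84) = 13*(-119) = -1547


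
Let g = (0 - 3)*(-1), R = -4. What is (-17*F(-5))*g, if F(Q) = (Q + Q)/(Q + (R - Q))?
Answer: -255/2 ≈ -127.50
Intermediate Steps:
g = 3 (g = -3*(-1) = 3)
F(Q) = -Q/2 (F(Q) = (Q + Q)/(Q + (-4 - Q)) = (2*Q)/(-4) = (2*Q)*(-1/4) = -Q/2)
(-17*F(-5))*g = -(-17)*(-5)/2*3 = -17*5/2*3 = -85/2*3 = -255/2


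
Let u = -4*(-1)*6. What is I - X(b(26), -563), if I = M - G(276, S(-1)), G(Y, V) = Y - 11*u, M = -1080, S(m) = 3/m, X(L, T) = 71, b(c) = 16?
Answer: -1163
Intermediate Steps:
u = 24 (u = 4*6 = 24)
G(Y, V) = -264 + Y (G(Y, V) = Y - 11*24 = Y - 264 = -264 + Y)
I = -1092 (I = -1080 - (-264 + 276) = -1080 - 1*12 = -1080 - 12 = -1092)
I - X(b(26), -563) = -1092 - 1*71 = -1092 - 71 = -1163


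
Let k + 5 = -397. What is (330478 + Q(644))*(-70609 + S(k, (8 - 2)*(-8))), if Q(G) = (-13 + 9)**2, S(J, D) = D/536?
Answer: -1563503989646/67 ≈ -2.3336e+10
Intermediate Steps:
k = -402 (k = -5 - 397 = -402)
S(J, D) = D/536 (S(J, D) = D*(1/536) = D/536)
Q(G) = 16 (Q(G) = (-4)**2 = 16)
(330478 + Q(644))*(-70609 + S(k, (8 - 2)*(-8))) = (330478 + 16)*(-70609 + ((8 - 2)*(-8))/536) = 330494*(-70609 + (6*(-8))/536) = 330494*(-70609 + (1/536)*(-48)) = 330494*(-70609 - 6/67) = 330494*(-4730809/67) = -1563503989646/67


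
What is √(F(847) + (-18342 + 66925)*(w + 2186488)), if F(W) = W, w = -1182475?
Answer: √48777964426 ≈ 2.2086e+5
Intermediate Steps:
√(F(847) + (-18342 + 66925)*(w + 2186488)) = √(847 + (-18342 + 66925)*(-1182475 + 2186488)) = √(847 + 48583*1004013) = √(847 + 48777963579) = √48777964426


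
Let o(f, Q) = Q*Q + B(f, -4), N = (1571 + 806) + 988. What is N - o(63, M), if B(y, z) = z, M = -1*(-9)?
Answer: 3288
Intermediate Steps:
N = 3365 (N = 2377 + 988 = 3365)
M = 9
o(f, Q) = -4 + Q² (o(f, Q) = Q*Q - 4 = Q² - 4 = -4 + Q²)
N - o(63, M) = 3365 - (-4 + 9²) = 3365 - (-4 + 81) = 3365 - 1*77 = 3365 - 77 = 3288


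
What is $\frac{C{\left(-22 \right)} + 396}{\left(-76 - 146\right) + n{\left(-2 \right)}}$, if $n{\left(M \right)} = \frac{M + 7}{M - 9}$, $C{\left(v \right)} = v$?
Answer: $- \frac{4114}{2447} \approx -1.6812$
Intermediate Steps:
$n{\left(M \right)} = \frac{7 + M}{-9 + M}$
$\frac{C{\left(-22 \right)} + 396}{\left(-76 - 146\right) + n{\left(-2 \right)}} = \frac{-22 + 396}{\left(-76 - 146\right) + \frac{7 - 2}{-9 - 2}} = \frac{374}{\left(-76 - 146\right) + \frac{1}{-11} \cdot 5} = \frac{374}{-222 - \frac{5}{11}} = \frac{374}{- \frac{2447}{11}} = 374 \left(- \frac{11}{2447}\right) = - \frac{4114}{2447}$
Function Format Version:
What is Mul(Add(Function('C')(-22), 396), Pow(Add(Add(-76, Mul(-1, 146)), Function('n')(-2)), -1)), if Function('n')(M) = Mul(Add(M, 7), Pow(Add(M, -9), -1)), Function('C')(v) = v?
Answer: Rational(-4114, 2447) ≈ -1.6812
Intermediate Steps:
Function('n')(M) = Mul(Pow(Add(-9, M), -1), Add(7, M)) (Function('n')(M) = Mul(Add(7, M), Pow(Add(-9, M), -1)) = Mul(Pow(Add(-9, M), -1), Add(7, M)))
Mul(Add(Function('C')(-22), 396), Pow(Add(Add(-76, Mul(-1, 146)), Function('n')(-2)), -1)) = Mul(Add(-22, 396), Pow(Add(Add(-76, Mul(-1, 146)), Mul(Pow(Add(-9, -2), -1), Add(7, -2))), -1)) = Mul(374, Pow(Add(Add(-76, -146), Mul(Pow(-11, -1), 5)), -1)) = Mul(374, Pow(Add(-222, Mul(Rational(-1, 11), 5)), -1)) = Mul(374, Pow(Add(-222, Rational(-5, 11)), -1)) = Mul(374, Pow(Rational(-2447, 11), -1)) = Mul(374, Rational(-11, 2447)) = Rational(-4114, 2447)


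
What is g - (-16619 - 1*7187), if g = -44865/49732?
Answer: 1183875127/49732 ≈ 23805.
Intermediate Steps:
g = -44865/49732 (g = -44865*1/49732 = -44865/49732 ≈ -0.90214)
g - (-16619 - 1*7187) = -44865/49732 - (-16619 - 1*7187) = -44865/49732 - (-16619 - 7187) = -44865/49732 - 1*(-23806) = -44865/49732 + 23806 = 1183875127/49732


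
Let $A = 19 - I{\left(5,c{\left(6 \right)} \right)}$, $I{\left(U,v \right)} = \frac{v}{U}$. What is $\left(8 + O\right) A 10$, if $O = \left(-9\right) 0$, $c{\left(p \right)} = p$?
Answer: $1424$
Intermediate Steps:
$O = 0$
$A = \frac{89}{5}$ ($A = 19 - \frac{6}{5} = \frac{89}{5} \approx 17.8$)
$\left(8 + O\right) A 10 = \left(8 + 0\right) \frac{89}{5} \cdot 10 = 8 \cdot \frac{89}{5} \cdot 10 = \frac{712}{5} \cdot 10 = 1424$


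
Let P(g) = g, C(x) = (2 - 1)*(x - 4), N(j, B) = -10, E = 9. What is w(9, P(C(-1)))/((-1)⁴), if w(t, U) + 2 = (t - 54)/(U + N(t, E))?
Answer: 1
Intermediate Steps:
C(x) = -4 + x (C(x) = 1*(-4 + x) = -4 + x)
w(t, U) = -2 + (-54 + t)/(-10 + U) (w(t, U) = -2 + (t - 54)/(U - 10) = -2 + (-54 + t)/(-10 + U))
w(9, P(C(-1)))/((-1)⁴) = ((-34 + 9 - 2*(-4 - 1))/(-10 + (-4 - 1)))/((-1)⁴) = ((-34 + 9 - 2*(-5))/(-10 - 5))/1 = ((-34 + 9 + 10)/(-15))*1 = -1/15*(-15)*1 = 1*1 = 1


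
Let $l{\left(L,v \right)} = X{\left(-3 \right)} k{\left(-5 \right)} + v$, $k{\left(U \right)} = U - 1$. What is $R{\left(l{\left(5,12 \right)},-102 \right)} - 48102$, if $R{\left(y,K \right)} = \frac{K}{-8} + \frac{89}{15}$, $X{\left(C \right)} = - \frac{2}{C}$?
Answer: $- \frac{2884999}{60} \approx -48083.0$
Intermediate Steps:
$k{\left(U \right)} = -1 + U$ ($k{\left(U \right)} = U - 1 = -1 + U$)
$l{\left(L,v \right)} = -4 + v$ ($l{\left(L,v \right)} = - \frac{2}{-3} \left(-1 - 5\right) + v = \left(-2\right) \left(- \frac{1}{3}\right) \left(-6\right) + v = \frac{2}{3} \left(-6\right) + v = -4 + v$)
$R{\left(y,K \right)} = \frac{89}{15} - \frac{K}{8}$ ($R{\left(y,K \right)} = K \left(- \frac{1}{8}\right) + 89 \cdot \frac{1}{15} = - \frac{K}{8} + \frac{89}{15} = \frac{89}{15} - \frac{K}{8}$)
$R{\left(l{\left(5,12 \right)},-102 \right)} - 48102 = \left(\frac{89}{15} - - \frac{51}{4}\right) - 48102 = \left(\frac{89}{15} + \frac{51}{4}\right) - 48102 = \frac{1121}{60} - 48102 = - \frac{2884999}{60}$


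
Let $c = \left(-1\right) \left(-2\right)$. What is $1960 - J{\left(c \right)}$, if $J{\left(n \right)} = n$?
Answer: $1958$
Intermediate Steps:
$c = 2$
$1960 - J{\left(c \right)} = 1960 - 2 = 1958$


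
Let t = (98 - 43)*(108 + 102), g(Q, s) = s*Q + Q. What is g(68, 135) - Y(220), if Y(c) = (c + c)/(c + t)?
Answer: 989532/107 ≈ 9248.0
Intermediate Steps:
g(Q, s) = Q + Q*s (g(Q, s) = Q*s + Q = Q + Q*s)
t = 11550 (t = 55*210 = 11550)
Y(c) = 2*c/(11550 + c) (Y(c) = (c + c)/(c + 11550) = (2*c)/(11550 + c) = 2*c/(11550 + c))
g(68, 135) - Y(220) = 68*(1 + 135) - 2*220/(11550 + 220) = 68*136 - 2*220/11770 = 9248 - 2*220/11770 = 9248 - 1*4/107 = 9248 - 4/107 = 989532/107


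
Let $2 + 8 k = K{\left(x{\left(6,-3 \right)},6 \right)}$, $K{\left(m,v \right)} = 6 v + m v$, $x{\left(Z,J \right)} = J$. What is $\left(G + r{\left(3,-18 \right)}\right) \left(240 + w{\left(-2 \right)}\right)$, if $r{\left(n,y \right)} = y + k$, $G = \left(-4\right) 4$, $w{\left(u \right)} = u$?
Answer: $-7616$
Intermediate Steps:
$k = 2$ ($k = - \frac{1}{4} + \frac{6 \left(6 - 3\right)}{8} = - \frac{1}{4} + \frac{6 \cdot 3}{8} = - \frac{1}{4} + \frac{1}{8} \cdot 18 = - \frac{1}{4} + \frac{9}{4} = 2$)
$G = -16$
$r{\left(n,y \right)} = 2 + y$ ($r{\left(n,y \right)} = y + 2 = 2 + y$)
$\left(G + r{\left(3,-18 \right)}\right) \left(240 + w{\left(-2 \right)}\right) = \left(-16 + \left(2 - 18\right)\right) \left(240 - 2\right) = \left(-16 - 16\right) 238 = \left(-32\right) 238 = -7616$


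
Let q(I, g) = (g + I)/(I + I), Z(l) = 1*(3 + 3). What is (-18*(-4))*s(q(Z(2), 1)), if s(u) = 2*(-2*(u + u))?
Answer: -336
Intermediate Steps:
Z(l) = 6 (Z(l) = 1*6 = 6)
q(I, g) = (I + g)/(2*I) (q(I, g) = (I + g)/((2*I)) = (I + g)*(1/(2*I)) = (I + g)/(2*I))
s(u) = -8*u (s(u) = 2*(-4*u) = -8*u)
(-18*(-4))*s(q(Z(2), 1)) = (-18*(-4))*(-4*(6 + 1)/6) = 72*(-4*7/6) = 72*(-8*7/12) = 72*(-14/3) = -336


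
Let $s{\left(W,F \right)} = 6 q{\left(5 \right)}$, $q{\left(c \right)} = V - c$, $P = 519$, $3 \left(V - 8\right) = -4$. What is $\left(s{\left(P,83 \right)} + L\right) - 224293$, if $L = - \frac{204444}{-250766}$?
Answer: $- \frac{28121173167}{125383} \approx -2.2428 \cdot 10^{5}$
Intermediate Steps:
$V = \frac{20}{3}$ ($V = 8 + \frac{1}{3} \left(-4\right) = 8 - \frac{4}{3} = \frac{20}{3} \approx 6.6667$)
$q{\left(c \right)} = \frac{20}{3} - c$
$L = \frac{102222}{125383}$ ($L = \left(-204444\right) \left(- \frac{1}{250766}\right) = \frac{102222}{125383} \approx 0.81528$)
$s{\left(W,F \right)} = 10$ ($s{\left(W,F \right)} = 6 \left(\frac{20}{3} - 5\right) = 6 \cdot \frac{5}{3} = 10$)
$\left(s{\left(P,83 \right)} + L\right) - 224293 = \left(10 + \frac{102222}{125383}\right) - 224293 = \frac{1356052}{125383} - 224293 = - \frac{28121173167}{125383}$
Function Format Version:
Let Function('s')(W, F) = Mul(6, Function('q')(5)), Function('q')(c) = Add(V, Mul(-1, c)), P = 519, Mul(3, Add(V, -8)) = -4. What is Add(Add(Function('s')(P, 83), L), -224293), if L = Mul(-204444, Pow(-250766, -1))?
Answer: Rational(-28121173167, 125383) ≈ -2.2428e+5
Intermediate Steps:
V = Rational(20, 3) (V = Add(8, Mul(Rational(1, 3), -4)) = Add(8, Rational(-4, 3)) = Rational(20, 3) ≈ 6.6667)
Function('q')(c) = Add(Rational(20, 3), Mul(-1, c))
L = Rational(102222, 125383) (L = Mul(-204444, Rational(-1, 250766)) = Rational(102222, 125383) ≈ 0.81528)
Function('s')(W, F) = 10 (Function('s')(W, F) = Mul(6, Add(Rational(20, 3), Mul(-1, 5))) = Mul(6, Add(Rational(20, 3), -5)) = Mul(6, Rational(5, 3)) = 10)
Add(Add(Function('s')(P, 83), L), -224293) = Add(Add(10, Rational(102222, 125383)), -224293) = Add(Rational(1356052, 125383), -224293) = Rational(-28121173167, 125383)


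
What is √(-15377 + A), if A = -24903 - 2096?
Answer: 2*I*√10594 ≈ 205.85*I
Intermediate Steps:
A = -26999
√(-15377 + A) = √(-15377 - 26999) = √(-42376) = 2*I*√10594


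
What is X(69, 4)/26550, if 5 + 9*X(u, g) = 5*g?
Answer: 1/15930 ≈ 6.2775e-5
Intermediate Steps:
X(u, g) = -5/9 + 5*g/9 (X(u, g) = -5/9 + (5*g)/9 = -5/9 + 5*g/9)
X(69, 4)/26550 = (-5/9 + (5/9)*4)/26550 = (-5/9 + 20/9)*(1/26550) = (5/3)*(1/26550) = 1/15930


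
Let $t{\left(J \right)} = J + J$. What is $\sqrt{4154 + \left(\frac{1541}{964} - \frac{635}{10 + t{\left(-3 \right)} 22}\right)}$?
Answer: $\frac{\sqrt{3596921410787}}{29402} \approx 64.504$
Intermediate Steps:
$t{\left(J \right)} = 2 J$
$\sqrt{4154 + \left(\frac{1541}{964} - \frac{635}{10 + t{\left(-3 \right)} 22}\right)} = \sqrt{4154 - \left(- \frac{1541}{964} + \frac{635}{10 + 2 \left(-3\right) 22}\right)} = \sqrt{4154 - \left(- \frac{1541}{964} + \frac{635}{10 - 132}\right)} = \sqrt{4154 - \left(- \frac{1541}{964} + \frac{635}{-122}\right)} = \sqrt{4154 + \left(\frac{1541}{964} - - \frac{635}{122}\right)} = \sqrt{4154 + \left(\frac{1541}{964} + \frac{635}{122}\right)} = \sqrt{4154 + \frac{400071}{58804}} = \sqrt{\frac{244671887}{58804}} = \frac{\sqrt{3596921410787}}{29402}$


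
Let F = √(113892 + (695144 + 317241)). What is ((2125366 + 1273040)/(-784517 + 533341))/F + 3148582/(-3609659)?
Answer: -3148582/3609659 - 1699203*√1126277/141446875876 ≈ -0.88501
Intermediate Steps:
F = √1126277 (F = √(113892 + 1012385) = √1126277 ≈ 1061.3)
((2125366 + 1273040)/(-784517 + 533341))/F + 3148582/(-3609659) = ((2125366 + 1273040)/(-784517 + 533341))/(√1126277) + 3148582/(-3609659) = (3398406/(-251176))*(√1126277/1126277) + 3148582*(-1/3609659) = (3398406*(-1/251176))*(√1126277/1126277) - 3148582/3609659 = -1699203*√1126277/141446875876 - 3148582/3609659 = -3148582/3609659 - 1699203*√1126277/141446875876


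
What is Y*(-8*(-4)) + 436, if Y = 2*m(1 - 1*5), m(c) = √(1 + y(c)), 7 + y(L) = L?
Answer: 436 + 64*I*√10 ≈ 436.0 + 202.39*I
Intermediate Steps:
y(L) = -7 + L
m(c) = √(-6 + c) (m(c) = √(1 + (-7 + c)) = √(-6 + c))
Y = 2*I*√10 (Y = 2*√(-6 + (1 - 1*5)) = 2*√(-6 + (1 - 5)) = 2*√(-6 - 4) = 2*√(-10) = 2*(I*√10) = 2*I*√10 ≈ 6.3246*I)
Y*(-8*(-4)) + 436 = (2*I*√10)*(-8*(-4)) + 436 = (2*I*√10)*32 + 436 = 64*I*√10 + 436 = 436 + 64*I*√10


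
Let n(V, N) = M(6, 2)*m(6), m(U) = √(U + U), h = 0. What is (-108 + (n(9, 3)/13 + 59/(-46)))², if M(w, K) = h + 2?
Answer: 4270854769/357604 - 20108*√3/299 ≈ 11826.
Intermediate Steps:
M(w, K) = 2 (M(w, K) = 0 + 2 = 2)
m(U) = √2*√U (m(U) = √(2*U) = √2*√U)
n(V, N) = 4*√3 (n(V, N) = 2*(√2*√6) = 2*(2*√3) = 4*√3)
(-108 + (n(9, 3)/13 + 59/(-46)))² = (-108 + ((4*√3)/13 + 59/(-46)))² = (-108 + ((4*√3)*(1/13) + 59*(-1/46)))² = (-108 + (4*√3/13 - 59/46))² = (-108 + (-59/46 + 4*√3/13))² = (-5027/46 + 4*√3/13)²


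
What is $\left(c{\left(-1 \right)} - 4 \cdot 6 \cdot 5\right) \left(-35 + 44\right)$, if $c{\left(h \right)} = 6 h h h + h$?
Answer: $-1143$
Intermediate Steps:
$c{\left(h \right)} = h + 6 h^{3}$ ($c{\left(h \right)} = 6 h^{2} h + h = 6 h^{3} + h = h + 6 h^{3}$)
$\left(c{\left(-1 \right)} - 4 \cdot 6 \cdot 5\right) \left(-35 + 44\right) = \left(\left(-1 + 6 \left(-1\right)^{3}\right) - 4 \cdot 6 \cdot 5\right) \left(-35 + 44\right) = \left(\left(-1 + 6 \left(-1\right)\right) - 120\right) 9 = \left(\left(-1 - 6\right) - 120\right) 9 = \left(-7 - 120\right) 9 = \left(-127\right) 9 = -1143$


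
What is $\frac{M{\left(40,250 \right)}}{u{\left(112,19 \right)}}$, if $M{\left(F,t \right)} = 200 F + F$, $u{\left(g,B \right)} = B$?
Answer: $\frac{8040}{19} \approx 423.16$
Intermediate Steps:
$M{\left(F,t \right)} = 201 F$
$\frac{M{\left(40,250 \right)}}{u{\left(112,19 \right)}} = \frac{201 \cdot 40}{19} = 8040 \cdot \frac{1}{19} = \frac{8040}{19}$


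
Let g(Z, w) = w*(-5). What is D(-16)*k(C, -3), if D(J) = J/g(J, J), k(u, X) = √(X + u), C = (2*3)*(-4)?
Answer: -3*I*√3/5 ≈ -1.0392*I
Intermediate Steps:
g(Z, w) = -5*w
C = -24 (C = 6*(-4) = -24)
D(J) = -⅕ (D(J) = J/((-5*J)) = J*(-1/(5*J)) = -⅕)
D(-16)*k(C, -3) = -√(-3 - 24)/5 = -3*I*√3/5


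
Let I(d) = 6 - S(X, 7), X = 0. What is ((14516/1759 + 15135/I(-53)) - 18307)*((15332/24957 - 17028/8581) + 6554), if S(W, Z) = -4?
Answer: -41432345030876294257/376700433903 ≈ -1.0999e+8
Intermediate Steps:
I(d) = 10 (I(d) = 6 - 1*(-4) = 6 + 4 = 10)
((14516/1759 + 15135/I(-53)) - 18307)*((15332/24957 - 17028/8581) + 6554) = ((14516/1759 + 15135/10) - 18307)*((15332/24957 - 17028/8581) + 6554) = ((14516*(1/1759) + 15135*(⅒)) - 18307)*((15332*(1/24957) - 17028*1/8581) + 6554) = ((14516/1759 + 3027/2) - 18307)*((15332/24957 - 17028/8581) + 6554) = (5353525/3518 - 18307)*(-293403904/214156017 + 6554) = -59050501/3518*1403285131514/214156017 = -41432345030876294257/376700433903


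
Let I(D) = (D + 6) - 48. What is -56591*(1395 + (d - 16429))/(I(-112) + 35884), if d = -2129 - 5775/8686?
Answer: 2812263203821/103450260 ≈ 27185.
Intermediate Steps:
d = -18498269/8686 (d = -2129 - 5775/8686 = -18498269/8686 ≈ -2129.7)
I(D) = -42 + D (I(D) = (6 + D) - 48 = -42 + D)
-56591*(1395 + (d - 16429))/(I(-112) + 35884) = -56591*(1395 + (-18498269/8686 - 16429))/((-42 - 112) + 35884) = -56591*(1395 - 161200563/8686)/(-154 + 35884) = -56591/(35730/(-149083593/8686)) = -56591/(35730*(-8686/149083593)) = -56591/(-103450260/49694531) = -56591*(-49694531/103450260) = 2812263203821/103450260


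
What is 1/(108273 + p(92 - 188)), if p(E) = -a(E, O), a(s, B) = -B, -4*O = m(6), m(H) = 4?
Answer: 1/108272 ≈ 9.2360e-6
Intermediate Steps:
O = -1 (O = -¼*4 = -1)
p(E) = -1 (p(E) = -(-1)*(-1) = -1*1 = -1)
1/(108273 + p(92 - 188)) = 1/(108273 - 1) = 1/108272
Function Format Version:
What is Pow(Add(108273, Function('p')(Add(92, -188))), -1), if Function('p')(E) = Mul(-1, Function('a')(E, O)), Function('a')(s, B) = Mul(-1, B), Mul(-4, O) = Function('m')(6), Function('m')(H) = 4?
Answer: Rational(1, 108272) ≈ 9.2360e-6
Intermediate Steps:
O = -1 (O = Mul(Rational(-1, 4), 4) = -1)
Function('p')(E) = -1 (Function('p')(E) = Mul(-1, Mul(-1, -1)) = Mul(-1, 1) = -1)
Pow(Add(108273, Function('p')(Add(92, -188))), -1) = Pow(Add(108273, -1), -1) = Pow(108272, -1) = Rational(1, 108272)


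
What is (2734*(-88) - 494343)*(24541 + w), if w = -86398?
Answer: 45460874295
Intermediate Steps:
(2734*(-88) - 494343)*(24541 + w) = (2734*(-88) - 494343)*(24541 - 86398) = (-240592 - 494343)*(-61857) = -734935*(-61857) = 45460874295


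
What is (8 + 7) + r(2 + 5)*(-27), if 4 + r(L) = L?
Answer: -66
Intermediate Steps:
r(L) = -4 + L
(8 + 7) + r(2 + 5)*(-27) = (8 + 7) + (-4 + (2 + 5))*(-27) = 15 + (-4 + 7)*(-27) = 15 + 3*(-27) = 15 - 81 = -66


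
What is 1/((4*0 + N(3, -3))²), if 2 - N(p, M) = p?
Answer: 1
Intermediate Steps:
N(p, M) = 2 - p
1/((4*0 + N(3, -3))²) = 1/((4*0 + (2 - 1*3))²) = 1/((0 + (2 - 3))²) = 1/((0 - 1)²) = 1/((-1)²) = 1/1 = 1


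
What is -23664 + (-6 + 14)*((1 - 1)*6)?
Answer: -23664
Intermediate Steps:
-23664 + (-6 + 14)*((1 - 1)*6) = -23664 + 8*(0*6) = -23664 + 8*0 = -23664 + 0 = -23664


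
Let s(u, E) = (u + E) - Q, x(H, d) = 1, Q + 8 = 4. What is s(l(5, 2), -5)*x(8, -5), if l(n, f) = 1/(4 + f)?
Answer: -5/6 ≈ -0.83333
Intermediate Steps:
Q = -4 (Q = -8 + 4 = -4)
s(u, E) = 4 + E + u (s(u, E) = (u + E) - 1*(-4) = (E + u) + 4 = 4 + E + u)
s(l(5, 2), -5)*x(8, -5) = (4 - 5 + 1/(4 + 2))*1 = (4 - 5 + 1/6)*1 = -5/6*1 = -5/6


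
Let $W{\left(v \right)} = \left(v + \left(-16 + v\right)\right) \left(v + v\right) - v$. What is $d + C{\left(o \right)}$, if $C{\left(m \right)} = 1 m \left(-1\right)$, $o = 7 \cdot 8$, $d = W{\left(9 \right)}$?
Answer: $-29$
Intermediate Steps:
$W{\left(v \right)} = - v + 2 v \left(-16 + 2 v\right)$ ($W{\left(v \right)} = \left(-16 + 2 v\right) 2 v - v = 2 v \left(-16 + 2 v\right) - v = - v + 2 v \left(-16 + 2 v\right)$)
$d = 27$ ($d = 9 \left(-33 + 4 \cdot 9\right) = 9 \left(-33 + 36\right) = 9 \cdot 3 = 27$)
$o = 56$
$C{\left(m \right)} = - m$ ($C{\left(m \right)} = m \left(-1\right) = - m$)
$d + C{\left(o \right)} = 27 - 56 = -29$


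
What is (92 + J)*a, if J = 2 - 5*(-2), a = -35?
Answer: -3640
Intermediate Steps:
J = 12 (J = 2 + 10 = 12)
(92 + J)*a = (92 + 12)*(-35) = 104*(-35) = -3640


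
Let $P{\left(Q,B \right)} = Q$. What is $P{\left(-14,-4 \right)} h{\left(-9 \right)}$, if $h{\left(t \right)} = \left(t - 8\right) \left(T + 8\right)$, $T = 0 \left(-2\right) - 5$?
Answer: $714$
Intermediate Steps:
$T = -5$ ($T = 0 - 5 = -5$)
$h{\left(t \right)} = -24 + 3 t$ ($h{\left(t \right)} = \left(t - 8\right) \left(-5 + 8\right) = \left(-8 + t\right) 3 = -24 + 3 t$)
$P{\left(-14,-4 \right)} h{\left(-9 \right)} = - 14 \left(-24 + 3 \left(-9\right)\right) = - 14 \left(-24 - 27\right) = \left(-14\right) \left(-51\right) = 714$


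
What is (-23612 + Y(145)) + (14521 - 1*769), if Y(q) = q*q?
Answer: 11165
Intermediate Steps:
Y(q) = q²
(-23612 + Y(145)) + (14521 - 1*769) = (-23612 + 145²) + (14521 - 1*769) = (-23612 + 21025) + (14521 - 769) = -2587 + 13752 = 11165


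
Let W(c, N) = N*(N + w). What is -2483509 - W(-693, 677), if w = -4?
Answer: -2939130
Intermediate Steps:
W(c, N) = N*(-4 + N) (W(c, N) = N*(N - 4) = N*(-4 + N))
-2483509 - W(-693, 677) = -2483509 - 677*(-4 + 677) = -2483509 - 677*673 = -2483509 - 1*455621 = -2483509 - 455621 = -2939130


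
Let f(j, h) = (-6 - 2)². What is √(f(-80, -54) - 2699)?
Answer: I*√2635 ≈ 51.332*I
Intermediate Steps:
f(j, h) = 64 (f(j, h) = (-8)² = 64)
√(f(-80, -54) - 2699) = √(64 - 2699) = √(-2635) = I*√2635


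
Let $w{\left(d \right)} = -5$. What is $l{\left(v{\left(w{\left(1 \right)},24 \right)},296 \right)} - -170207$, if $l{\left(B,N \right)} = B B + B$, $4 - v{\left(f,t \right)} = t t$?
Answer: $496819$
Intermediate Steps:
$v{\left(f,t \right)} = 4 - t^{2}$ ($v{\left(f,t \right)} = 4 - t t = 4 - t^{2}$)
$l{\left(B,N \right)} = B + B^{2}$ ($l{\left(B,N \right)} = B^{2} + B = B + B^{2}$)
$l{\left(v{\left(w{\left(1 \right)},24 \right)},296 \right)} - -170207 = \left(4 - 24^{2}\right) \left(1 + \left(4 - 24^{2}\right)\right) - -170207 = \left(4 - 576\right) \left(1 + \left(4 - 576\right)\right) + 170207 = - 572 \left(1 - 572\right) + 170207 = \left(-572\right) \left(-571\right) + 170207 = 326612 + 170207 = 496819$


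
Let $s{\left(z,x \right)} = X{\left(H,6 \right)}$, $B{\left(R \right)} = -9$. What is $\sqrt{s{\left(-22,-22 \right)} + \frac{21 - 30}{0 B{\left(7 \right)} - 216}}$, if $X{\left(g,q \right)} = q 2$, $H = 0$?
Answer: $\frac{17 \sqrt{6}}{12} \approx 3.4701$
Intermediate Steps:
$X{\left(g,q \right)} = 2 q$
$s{\left(z,x \right)} = 12$ ($s{\left(z,x \right)} = 2 \cdot 6 = 12$)
$\sqrt{s{\left(-22,-22 \right)} + \frac{21 - 30}{0 B{\left(7 \right)} - 216}} = \sqrt{12 + \frac{21 - 30}{0 \left(-9\right) - 216}} = \sqrt{12 - \frac{9}{0 - 216}} = \sqrt{12 - \frac{9}{-216}} = \sqrt{12 - - \frac{1}{24}} = \sqrt{12 + \frac{1}{24}} = \sqrt{\frac{289}{24}} = \frac{17 \sqrt{6}}{12}$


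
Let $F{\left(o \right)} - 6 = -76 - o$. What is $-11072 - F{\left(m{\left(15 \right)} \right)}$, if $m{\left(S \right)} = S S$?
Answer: $-10777$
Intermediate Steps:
$m{\left(S \right)} = S^{2}$
$F{\left(o \right)} = -70 - o$ ($F{\left(o \right)} = 6 - \left(76 + o\right) = -70 - o$)
$-11072 - F{\left(m{\left(15 \right)} \right)} = -11072 - \left(-70 - 15^{2}\right) = -11072 - \left(-70 - 225\right) = -11072 - -295 = -11072 + 295 = -10777$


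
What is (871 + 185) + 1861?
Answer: 2917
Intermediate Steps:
(871 + 185) + 1861 = 1056 + 1861 = 2917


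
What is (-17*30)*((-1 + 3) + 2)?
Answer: -2040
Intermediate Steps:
(-17*30)*((-1 + 3) + 2) = -510*(2 + 2) = -510*4 = -2040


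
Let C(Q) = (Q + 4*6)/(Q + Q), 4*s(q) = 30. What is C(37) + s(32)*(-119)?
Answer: -32992/37 ≈ -891.68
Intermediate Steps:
s(q) = 15/2 (s(q) = (1/4)*30 = 15/2)
C(Q) = (24 + Q)/(2*Q) (C(Q) = (Q + 24)/((2*Q)) = (24 + Q)*(1/(2*Q)) = (24 + Q)/(2*Q))
C(37) + s(32)*(-119) = (1/2)*(24 + 37)/37 + (15/2)*(-119) = (1/2)*(1/37)*61 - 1785/2 = 61/74 - 1785/2 = -32992/37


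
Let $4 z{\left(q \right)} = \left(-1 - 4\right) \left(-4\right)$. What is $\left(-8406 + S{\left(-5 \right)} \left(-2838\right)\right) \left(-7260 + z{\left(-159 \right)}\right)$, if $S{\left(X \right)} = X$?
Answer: $-41962920$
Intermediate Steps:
$z{\left(q \right)} = 5$ ($z{\left(q \right)} = \frac{\left(-1 - 4\right) \left(-4\right)}{4} = \frac{\left(-5\right) \left(-4\right)}{4} = \frac{1}{4} \cdot 20 = 5$)
$\left(-8406 + S{\left(-5 \right)} \left(-2838\right)\right) \left(-7260 + z{\left(-159 \right)}\right) = \left(-8406 - -14190\right) \left(-7260 + 5\right) = \left(-8406 + 14190\right) \left(-7255\right) = 5784 \left(-7255\right) = -41962920$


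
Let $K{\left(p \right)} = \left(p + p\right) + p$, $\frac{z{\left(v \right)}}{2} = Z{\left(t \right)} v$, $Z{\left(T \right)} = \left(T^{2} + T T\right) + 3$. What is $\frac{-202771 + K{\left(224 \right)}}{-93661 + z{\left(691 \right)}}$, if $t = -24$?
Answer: $- \frac{202099}{1502549} \approx -0.1345$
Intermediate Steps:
$Z{\left(T \right)} = 3 + 2 T^{2}$ ($Z{\left(T \right)} = \left(T^{2} + T^{2}\right) + 3 = 2 T^{2} + 3 = 3 + 2 T^{2}$)
$z{\left(v \right)} = 2310 v$ ($z{\left(v \right)} = 2 \left(3 + 2 \left(-24\right)^{2}\right) v = 2 \left(3 + 2 \cdot 576\right) v = 2 \left(3 + 1152\right) v = 2 \cdot 1155 v = 2310 v$)
$K{\left(p \right)} = 3 p$ ($K{\left(p \right)} = 2 p + p = 3 p$)
$\frac{-202771 + K{\left(224 \right)}}{-93661 + z{\left(691 \right)}} = \frac{-202771 + 3 \cdot 224}{-93661 + 2310 \cdot 691} = \frac{-202771 + 672}{-93661 + 1596210} = - \frac{202099}{1502549}$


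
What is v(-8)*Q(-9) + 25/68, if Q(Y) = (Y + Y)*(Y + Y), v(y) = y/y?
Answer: 22057/68 ≈ 324.37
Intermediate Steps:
v(y) = 1
Q(Y) = 4*Y² (Q(Y) = (2*Y)*(2*Y) = 4*Y²)
v(-8)*Q(-9) + 25/68 = 1*(4*(-9)²) + 25/68 = 1*(4*81) + 25*(1/68) = 1*324 + 25/68 = 324 + 25/68 = 22057/68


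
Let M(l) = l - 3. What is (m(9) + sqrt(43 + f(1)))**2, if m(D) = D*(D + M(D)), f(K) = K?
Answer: 18269 + 540*sqrt(11) ≈ 20060.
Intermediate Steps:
M(l) = -3 + l
m(D) = D*(-3 + 2*D) (m(D) = D*(D + (-3 + D)) = D*(-3 + 2*D))
(m(9) + sqrt(43 + f(1)))**2 = (9*(-3 + 2*9) + sqrt(43 + 1))**2 = (9*(-3 + 18) + sqrt(44))**2 = (9*15 + 2*sqrt(11))**2 = (135 + 2*sqrt(11))**2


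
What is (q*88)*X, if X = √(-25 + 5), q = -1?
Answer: -176*I*√5 ≈ -393.55*I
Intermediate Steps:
X = 2*I*√5 (X = √(-20) = 2*I*√5 ≈ 4.4721*I)
(q*88)*X = (-1*88)*(2*I*√5) = -176*I*√5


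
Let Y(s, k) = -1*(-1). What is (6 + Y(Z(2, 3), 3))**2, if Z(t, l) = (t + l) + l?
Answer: 49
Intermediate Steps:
Z(t, l) = t + 2*l (Z(t, l) = (l + t) + l = t + 2*l)
Y(s, k) = 1
(6 + Y(Z(2, 3), 3))**2 = (6 + 1)**2 = 7**2 = 49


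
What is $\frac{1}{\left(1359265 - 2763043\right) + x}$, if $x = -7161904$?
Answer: $- \frac{1}{8565682} \approx -1.1674 \cdot 10^{-7}$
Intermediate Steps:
$\frac{1}{\left(1359265 - 2763043\right) + x} = \frac{1}{\left(1359265 - 2763043\right) - 7161904} = \frac{1}{-1403778 - 7161904} = \frac{1}{-8565682} = - \frac{1}{8565682}$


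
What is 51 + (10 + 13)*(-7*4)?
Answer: -593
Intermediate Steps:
51 + (10 + 13)*(-7*4) = 51 + 23*(-28) = 51 - 644 = -593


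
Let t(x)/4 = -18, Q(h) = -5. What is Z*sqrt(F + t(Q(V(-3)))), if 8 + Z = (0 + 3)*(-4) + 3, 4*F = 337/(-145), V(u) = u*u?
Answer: -17*I*sqrt(6104065)/290 ≈ -144.83*I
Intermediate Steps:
V(u) = u**2
t(x) = -72 (t(x) = 4*(-18) = -72)
F = -337/580 (F = (337/(-145))/4 = (337*(-1/145))/4 = (1/4)*(-337/145) = -337/580 ≈ -0.58103)
Z = -17 (Z = -8 + ((0 + 3)*(-4) + 3) = -8 + (3*(-4) + 3) = -8 + (-12 + 3) = -8 - 9 = -17)
Z*sqrt(F + t(Q(V(-3)))) = -17*sqrt(-337/580 - 72) = -17*I*sqrt(6104065)/290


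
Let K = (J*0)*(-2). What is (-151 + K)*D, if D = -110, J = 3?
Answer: 16610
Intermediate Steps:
K = 0 (K = (3*0)*(-2) = 0*(-2) = 0)
(-151 + K)*D = (-151 + 0)*(-110) = -151*(-110) = 16610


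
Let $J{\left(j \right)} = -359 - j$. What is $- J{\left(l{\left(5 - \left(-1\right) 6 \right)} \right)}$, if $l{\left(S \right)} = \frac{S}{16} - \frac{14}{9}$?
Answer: $\frac{51571}{144} \approx 358.13$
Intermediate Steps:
$l{\left(S \right)} = - \frac{14}{9} + \frac{S}{16}$ ($l{\left(S \right)} = S \frac{1}{16} - \frac{14}{9} = \frac{S}{16} - \frac{14}{9} = - \frac{14}{9} + \frac{S}{16}$)
$- J{\left(l{\left(5 - \left(-1\right) 6 \right)} \right)} = - (-359 - \left(- \frac{14}{9} + \frac{5 - \left(-1\right) 6}{16}\right)) = - (-359 - \left(- \frac{14}{9} + \frac{5 - -6}{16}\right)) = - (-359 - \left(- \frac{14}{9} + \frac{5 + 6}{16}\right)) = - (-359 - \left(- \frac{14}{9} + \frac{1}{16} \cdot 11\right)) = - (-359 - \left(- \frac{14}{9} + \frac{11}{16}\right)) = - (-359 - - \frac{125}{144}) = - (-359 + \frac{125}{144}) = \left(-1\right) \left(- \frac{51571}{144}\right) = \frac{51571}{144}$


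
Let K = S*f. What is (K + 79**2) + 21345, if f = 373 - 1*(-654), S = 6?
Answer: 33748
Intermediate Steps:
f = 1027 (f = 373 + 654 = 1027)
K = 6162 (K = 6*1027 = 6162)
(K + 79**2) + 21345 = (6162 + 79**2) + 21345 = (6162 + 6241) + 21345 = 12403 + 21345 = 33748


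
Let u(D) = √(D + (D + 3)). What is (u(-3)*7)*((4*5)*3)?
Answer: 420*I*√3 ≈ 727.46*I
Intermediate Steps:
u(D) = √(3 + 2*D) (u(D) = √(D + (3 + D)) = √(3 + 2*D))
(u(-3)*7)*((4*5)*3) = (√(3 + 2*(-3))*7)*((4*5)*3) = (√(3 - 6)*7)*(20*3) = (√(-3)*7)*60 = ((I*√3)*7)*60 = (7*I*√3)*60 = 420*I*√3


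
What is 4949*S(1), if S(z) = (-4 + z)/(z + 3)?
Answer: -14847/4 ≈ -3711.8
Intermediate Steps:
S(z) = (-4 + z)/(3 + z)
4949*S(1) = 4949*((-4 + 1)/(3 + 1)) = 4949*(-3/4) = 4949*((¼)*(-3)) = 4949*(-¾) = -14847/4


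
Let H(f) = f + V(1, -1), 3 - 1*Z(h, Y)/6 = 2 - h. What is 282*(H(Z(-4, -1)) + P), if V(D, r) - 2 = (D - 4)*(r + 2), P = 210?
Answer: 53862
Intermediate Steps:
Z(h, Y) = 6 + 6*h (Z(h, Y) = 18 - 6*(2 - h) = 18 + (-12 + 6*h) = 6 + 6*h)
V(D, r) = 2 + (-4 + D)*(2 + r) (V(D, r) = 2 + (D - 4)*(r + 2) = 2 + (-4 + D)*(2 + r))
H(f) = -1 + f (H(f) = f + (-6 - 4*(-1) + 2*1 + 1*(-1)) = f + (-6 + 4 + 2 - 1) = f - 1 = -1 + f)
282*(H(Z(-4, -1)) + P) = 282*((-1 + (6 + 6*(-4))) + 210) = 282*((-1 + (6 - 24)) + 210) = 282*((-1 - 18) + 210) = 282*(-19 + 210) = 282*191 = 53862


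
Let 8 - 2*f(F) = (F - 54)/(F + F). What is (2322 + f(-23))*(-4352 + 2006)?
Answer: -10909665/2 ≈ -5.4548e+6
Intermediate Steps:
f(F) = 4 - (-54 + F)/(4*F) (f(F) = 4 - (F - 54)/(2*(F + F)) = 4 - (-54 + F)/(2*(2*F)) = 4 - (-54 + F)*1/(2*F)/2 = 4 - (-54 + F)/(4*F))
(2322 + f(-23))*(-4352 + 2006) = (2322 + (¾)*(18 + 5*(-23))/(-23))*(-4352 + 2006) = (2322 + (¾)*(-1/23)*(18 - 115))*(-2346) = (2322 + (¾)*(-1/23)*(-97))*(-2346) = (2322 + 291/92)*(-2346) = (213915/92)*(-2346) = -10909665/2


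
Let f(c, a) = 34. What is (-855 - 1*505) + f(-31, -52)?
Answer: -1326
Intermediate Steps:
(-855 - 1*505) + f(-31, -52) = (-855 - 1*505) + 34 = (-855 - 505) + 34 = -1360 + 34 = -1326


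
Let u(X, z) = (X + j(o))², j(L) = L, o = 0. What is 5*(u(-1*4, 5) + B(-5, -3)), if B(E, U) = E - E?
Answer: 80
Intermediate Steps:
B(E, U) = 0
u(X, z) = X² (u(X, z) = (X + 0)² = X²)
5*(u(-1*4, 5) + B(-5, -3)) = 5*((-1*4)² + 0) = 5*((-4)² + 0) = 5*(16 + 0) = 5*16 = 80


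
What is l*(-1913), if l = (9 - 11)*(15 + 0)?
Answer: 57390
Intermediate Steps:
l = -30 (l = -2*15 = -30)
l*(-1913) = -30*(-1913) = 57390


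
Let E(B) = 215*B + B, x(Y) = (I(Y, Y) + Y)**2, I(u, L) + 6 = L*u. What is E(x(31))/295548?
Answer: 17499528/24629 ≈ 710.53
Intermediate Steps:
I(u, L) = -6 + L*u
x(Y) = (-6 + Y + Y**2)**2 (x(Y) = ((-6 + Y*Y) + Y)**2 = ((-6 + Y**2) + Y)**2 = (-6 + Y + Y**2)**2)
E(B) = 216*B
E(x(31))/295548 = (216*(-6 + 31 + 31**2)**2)/295548 = (216*(-6 + 31 + 961)**2)*(1/295548) = (216*986**2)*(1/295548) = (216*972196)*(1/295548) = 209994336*(1/295548) = 17499528/24629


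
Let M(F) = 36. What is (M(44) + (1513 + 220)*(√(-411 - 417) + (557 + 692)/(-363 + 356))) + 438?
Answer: -2161199/7 + 10398*I*√23 ≈ -3.0874e+5 + 49867.0*I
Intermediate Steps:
(M(44) + (1513 + 220)*(√(-411 - 417) + (557 + 692)/(-363 + 356))) + 438 = (36 + (1513 + 220)*(√(-411 - 417) + (557 + 692)/(-363 + 356))) + 438 = (36 + 1733*(√(-828) + 1249/(-7))) + 438 = (36 + 1733*(6*I*√23 + 1249*(-⅐))) + 438 = (36 + 1733*(6*I*√23 - 1249/7)) + 438 = (36 + 1733*(-1249/7 + 6*I*√23)) + 438 = (36 + (-2164517/7 + 10398*I*√23)) + 438 = (-2164265/7 + 10398*I*√23) + 438 = -2161199/7 + 10398*I*√23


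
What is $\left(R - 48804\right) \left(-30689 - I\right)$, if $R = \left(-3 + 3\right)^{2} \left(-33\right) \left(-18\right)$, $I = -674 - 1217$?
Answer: $1405457592$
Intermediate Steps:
$I = -1891$ ($I = -674 - 1217 = -1891$)
$R = 0$ ($R = 0^{2} \left(-33\right) \left(-18\right) = 0 \left(-33\right) \left(-18\right) = 0 \left(-18\right) = 0$)
$\left(R - 48804\right) \left(-30689 - I\right) = \left(0 - 48804\right) \left(-30689 - -1891\right) = - 48804 \left(-30689 + 1891\right) = \left(-48804\right) \left(-28798\right) = 1405457592$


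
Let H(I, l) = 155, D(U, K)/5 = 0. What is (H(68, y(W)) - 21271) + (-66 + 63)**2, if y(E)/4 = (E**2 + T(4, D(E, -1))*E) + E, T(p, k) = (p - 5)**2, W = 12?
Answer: -21107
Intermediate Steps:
D(U, K) = 0 (D(U, K) = 5*0 = 0)
T(p, k) = (-5 + p)**2
y(E) = 4*E**2 + 8*E (y(E) = 4*((E**2 + (-5 + 4)**2*E) + E) = 4*((E**2 + (-1)**2*E) + E) = 4*((E**2 + 1*E) + E) = 4*((E**2 + E) + E) = 4*((E + E**2) + E) = 4*(E**2 + 2*E) = 4*E**2 + 8*E)
(H(68, y(W)) - 21271) + (-66 + 63)**2 = (155 - 21271) + (-66 + 63)**2 = -21116 + (-3)**2 = -21116 + 9 = -21107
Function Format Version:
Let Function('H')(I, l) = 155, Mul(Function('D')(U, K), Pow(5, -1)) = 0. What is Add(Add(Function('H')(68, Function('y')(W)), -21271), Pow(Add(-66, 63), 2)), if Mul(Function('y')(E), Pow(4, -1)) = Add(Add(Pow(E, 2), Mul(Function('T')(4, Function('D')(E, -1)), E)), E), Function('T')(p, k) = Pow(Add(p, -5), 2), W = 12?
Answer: -21107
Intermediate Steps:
Function('D')(U, K) = 0 (Function('D')(U, K) = Mul(5, 0) = 0)
Function('T')(p, k) = Pow(Add(-5, p), 2)
Function('y')(E) = Add(Mul(4, Pow(E, 2)), Mul(8, E)) (Function('y')(E) = Mul(4, Add(Add(Pow(E, 2), Mul(Pow(Add(-5, 4), 2), E)), E)) = Mul(4, Add(Add(Pow(E, 2), Mul(Pow(-1, 2), E)), E)) = Mul(4, Add(Add(Pow(E, 2), Mul(1, E)), E)) = Mul(4, Add(Add(Pow(E, 2), E), E)) = Mul(4, Add(Add(E, Pow(E, 2)), E)) = Mul(4, Add(Pow(E, 2), Mul(2, E))) = Add(Mul(4, Pow(E, 2)), Mul(8, E)))
Add(Add(Function('H')(68, Function('y')(W)), -21271), Pow(Add(-66, 63), 2)) = Add(Add(155, -21271), Pow(Add(-66, 63), 2)) = Add(-21116, Pow(-3, 2)) = Add(-21116, 9) = -21107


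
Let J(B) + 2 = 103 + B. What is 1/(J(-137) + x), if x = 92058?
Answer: 1/92022 ≈ 1.0867e-5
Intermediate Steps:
J(B) = 101 + B (J(B) = -2 + (103 + B) = 101 + B)
1/(J(-137) + x) = 1/((101 - 137) + 92058) = 1/(-36 + 92058) = 1/92022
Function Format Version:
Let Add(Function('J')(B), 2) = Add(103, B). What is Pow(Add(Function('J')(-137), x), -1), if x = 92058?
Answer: Rational(1, 92022) ≈ 1.0867e-5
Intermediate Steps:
Function('J')(B) = Add(101, B) (Function('J')(B) = Add(-2, Add(103, B)) = Add(101, B))
Pow(Add(Function('J')(-137), x), -1) = Pow(Add(Add(101, -137), 92058), -1) = Pow(Add(-36, 92058), -1) = Pow(92022, -1) = Rational(1, 92022)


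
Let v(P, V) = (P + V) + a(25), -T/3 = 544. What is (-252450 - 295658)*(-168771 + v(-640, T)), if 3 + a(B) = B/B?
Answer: 93751132860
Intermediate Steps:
a(B) = -2 (a(B) = -3 + B/B = -3 + 1 = -2)
T = -1632 (T = -3*544 = -1632)
v(P, V) = -2 + P + V (v(P, V) = (P + V) - 2 = -2 + P + V)
(-252450 - 295658)*(-168771 + v(-640, T)) = (-252450 - 295658)*(-168771 + (-2 - 640 - 1632)) = -548108*(-168771 - 2274) = -548108*(-171045) = 93751132860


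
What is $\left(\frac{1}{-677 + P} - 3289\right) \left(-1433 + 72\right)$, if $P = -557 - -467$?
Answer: $\frac{3433345704}{767} \approx 4.4763 \cdot 10^{6}$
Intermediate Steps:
$P = -90$ ($P = -557 + 467 = -90$)
$\left(\frac{1}{-677 + P} - 3289\right) \left(-1433 + 72\right) = \left(\frac{1}{-677 - 90} - 3289\right) \left(-1433 + 72\right) = \left(\frac{1}{-767} - 3289\right) \left(-1361\right) = \left(- \frac{1}{767} - 3289\right) \left(-1361\right) = \left(- \frac{2522664}{767}\right) \left(-1361\right) = \frac{3433345704}{767}$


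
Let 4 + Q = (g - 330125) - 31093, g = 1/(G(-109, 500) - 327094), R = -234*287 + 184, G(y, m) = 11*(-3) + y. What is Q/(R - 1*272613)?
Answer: 118204842393/111125091532 ≈ 1.0637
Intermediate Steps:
G(y, m) = -33 + y
R = -66974 (R = -67158 + 184 = -66974)
g = -1/327236 (g = 1/((-33 - 109) - 327094) = 1/(-142 - 327094) = 1/(-327236) = -1/327236 ≈ -3.0559e-6)
Q = -118204842393/327236 (Q = -4 + ((-1/327236 - 330125) - 31093) = -4 + (-108028784501/327236 - 31093) = -4 - 118203533449/327236 = -118204842393/327236 ≈ -3.6122e+5)
Q/(R - 1*272613) = -118204842393/(327236*(-66974 - 1*272613)) = -118204842393/(327236*(-66974 - 272613)) = -118204842393/327236/(-339587) = -118204842393/327236*(-1/339587) = 118204842393/111125091532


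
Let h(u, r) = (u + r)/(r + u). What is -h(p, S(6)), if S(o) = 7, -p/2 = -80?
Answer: -1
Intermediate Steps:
p = 160 (p = -2*(-80) = 160)
h(u, r) = 1 (h(u, r) = (r + u)/(r + u) = 1)
-h(p, S(6)) = -1*1 = -1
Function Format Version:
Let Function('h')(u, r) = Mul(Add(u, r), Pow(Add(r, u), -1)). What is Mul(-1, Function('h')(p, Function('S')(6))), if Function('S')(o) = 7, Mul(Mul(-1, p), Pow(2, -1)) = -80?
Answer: -1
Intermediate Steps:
p = 160 (p = Mul(-2, -80) = 160)
Function('h')(u, r) = 1 (Function('h')(u, r) = Mul(Add(r, u), Pow(Add(r, u), -1)) = 1)
Mul(-1, Function('h')(p, Function('S')(6))) = Mul(-1, 1) = -1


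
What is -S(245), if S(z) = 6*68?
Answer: -408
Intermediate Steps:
S(z) = 408
-S(245) = -1*408 = -408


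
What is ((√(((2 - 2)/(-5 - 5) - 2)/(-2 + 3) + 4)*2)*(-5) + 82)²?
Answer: 6924 - 1640*√2 ≈ 4604.7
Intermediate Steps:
((√(((2 - 2)/(-5 - 5) - 2)/(-2 + 3) + 4)*2)*(-5) + 82)² = ((√((0/(-10) - 2)/1 + 4)*2)*(-5) + 82)² = ((√((0*(-⅒) - 2)*1 + 4)*2)*(-5) + 82)² = ((√((0 - 2)*1 + 4)*2)*(-5) + 82)² = ((√(-2*1 + 4)*2)*(-5) + 82)² = ((√(-2 + 4)*2)*(-5) + 82)² = ((√2*2)*(-5) + 82)² = ((2*√2)*(-5) + 82)² = (-10*√2 + 82)² = (82 - 10*√2)²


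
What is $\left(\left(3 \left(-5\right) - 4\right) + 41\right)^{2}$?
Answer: $484$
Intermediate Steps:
$\left(\left(3 \left(-5\right) - 4\right) + 41\right)^{2} = \left(\left(-15 - 4\right) + 41\right)^{2} = \left(-19 + 41\right)^{2} = 22^{2} = 484$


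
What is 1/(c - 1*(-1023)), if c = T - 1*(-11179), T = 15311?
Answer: 1/27513 ≈ 3.6346e-5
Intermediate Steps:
c = 26490 (c = 15311 - 1*(-11179) = 15311 + 11179 = 26490)
1/(c - 1*(-1023)) = 1/(26490 - 1*(-1023)) = 1/(26490 + 1023) = 1/27513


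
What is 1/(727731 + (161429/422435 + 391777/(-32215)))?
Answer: 2721748705/1980668846862003 ≈ 1.3742e-6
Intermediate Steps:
1/(727731 + (161429/422435 + 391777/(-32215))) = 1/(727731 + (161429*(1/422435) + 391777*(-1/32215))) = 1/(727731 + (161429/422435 - 391777/32215)) = 1/(727731 - 32059976352/2721748705) = 1/(1980668846862003/2721748705) = 2721748705/1980668846862003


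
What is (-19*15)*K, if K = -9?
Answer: 2565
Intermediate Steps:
(-19*15)*K = -19*15*(-9) = -285*(-9) = 2565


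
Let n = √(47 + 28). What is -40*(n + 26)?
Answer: -1040 - 200*√3 ≈ -1386.4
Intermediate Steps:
n = 5*√3 (n = √75 = 5*√3 ≈ 8.6602)
-40*(n + 26) = -40*(5*√3 + 26) = -40*(26 + 5*√3) = -1040 - 200*√3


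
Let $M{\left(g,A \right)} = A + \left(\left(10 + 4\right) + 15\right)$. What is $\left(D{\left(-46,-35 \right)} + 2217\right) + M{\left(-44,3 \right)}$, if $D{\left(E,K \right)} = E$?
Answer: $2203$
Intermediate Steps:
$M{\left(g,A \right)} = 29 + A$ ($M{\left(g,A \right)} = A + \left(14 + 15\right) = A + 29 = 29 + A$)
$\left(D{\left(-46,-35 \right)} + 2217\right) + M{\left(-44,3 \right)} = \left(-46 + 2217\right) + \left(29 + 3\right) = 2171 + 32 = 2203$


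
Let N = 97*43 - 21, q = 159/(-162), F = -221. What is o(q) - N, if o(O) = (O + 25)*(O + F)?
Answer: -27648539/2916 ≈ -9481.7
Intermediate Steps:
q = -53/54 (q = 159*(-1/162) = -53/54 ≈ -0.98148)
o(O) = (-221 + O)*(25 + O) (o(O) = (O + 25)*(O - 221) = (25 + O)*(-221 + O) = (-221 + O)*(25 + O))
N = 4150 (N = 4171 - 21 = 4150)
o(q) - N = (-5525 + (-53/54)² - 196*(-53/54)) - 1*4150 = (-5525 + 2809/2916 + 5194/27) - 4150 = -15547139/2916 - 4150 = -27648539/2916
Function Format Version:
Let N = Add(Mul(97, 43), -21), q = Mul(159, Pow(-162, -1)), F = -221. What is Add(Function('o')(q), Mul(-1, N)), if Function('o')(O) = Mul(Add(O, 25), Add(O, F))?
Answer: Rational(-27648539, 2916) ≈ -9481.7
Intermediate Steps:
q = Rational(-53, 54) (q = Mul(159, Rational(-1, 162)) = Rational(-53, 54) ≈ -0.98148)
Function('o')(O) = Mul(Add(-221, O), Add(25, O)) (Function('o')(O) = Mul(Add(O, 25), Add(O, -221)) = Mul(Add(25, O), Add(-221, O)) = Mul(Add(-221, O), Add(25, O)))
N = 4150 (N = Add(4171, -21) = 4150)
Add(Function('o')(q), Mul(-1, N)) = Add(Add(-5525, Pow(Rational(-53, 54), 2), Mul(-196, Rational(-53, 54))), Mul(-1, 4150)) = Add(Add(-5525, Rational(2809, 2916), Rational(5194, 27)), -4150) = Add(Rational(-15547139, 2916), -4150) = Rational(-27648539, 2916)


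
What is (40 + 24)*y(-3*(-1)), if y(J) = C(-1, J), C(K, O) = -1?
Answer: -64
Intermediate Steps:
y(J) = -1
(40 + 24)*y(-3*(-1)) = (40 + 24)*(-1) = 64*(-1) = -64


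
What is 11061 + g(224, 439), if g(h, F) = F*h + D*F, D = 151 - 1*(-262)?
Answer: 290704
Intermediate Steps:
D = 413 (D = 151 + 262 = 413)
g(h, F) = 413*F + F*h (g(h, F) = F*h + 413*F = 413*F + F*h)
11061 + g(224, 439) = 11061 + 439*(413 + 224) = 11061 + 439*637 = 11061 + 279643 = 290704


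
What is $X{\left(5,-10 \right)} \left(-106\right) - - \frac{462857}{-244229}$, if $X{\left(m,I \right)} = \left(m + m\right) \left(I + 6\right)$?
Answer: $\frac{1035068103}{244229} \approx 4238.1$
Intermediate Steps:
$X{\left(m,I \right)} = 2 m \left(6 + I\right)$
$X{\left(5,-10 \right)} \left(-106\right) - - \frac{462857}{-244229} = 2 \cdot 5 \left(6 - 10\right) \left(-106\right) - - \frac{462857}{-244229} = 2 \cdot 5 \left(-4\right) \left(-106\right) - \left(-462857\right) \left(- \frac{1}{244229}\right) = \left(-40\right) \left(-106\right) - \frac{462857}{244229} = 4240 - \frac{462857}{244229} = \frac{1035068103}{244229}$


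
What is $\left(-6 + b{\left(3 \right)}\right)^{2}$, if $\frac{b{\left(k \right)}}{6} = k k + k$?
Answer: $4356$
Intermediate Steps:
$b{\left(k \right)} = 6 k + 6 k^{2}$ ($b{\left(k \right)} = 6 \left(k k + k\right) = 6 \left(k^{2} + k\right) = 6 \left(k + k^{2}\right) = 6 k + 6 k^{2}$)
$\left(-6 + b{\left(3 \right)}\right)^{2} = \left(-6 + 6 \cdot 3 \left(1 + 3\right)\right)^{2} = \left(-6 + 6 \cdot 3 \cdot 4\right)^{2} = \left(-6 + 72\right)^{2} = 66^{2} = 4356$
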